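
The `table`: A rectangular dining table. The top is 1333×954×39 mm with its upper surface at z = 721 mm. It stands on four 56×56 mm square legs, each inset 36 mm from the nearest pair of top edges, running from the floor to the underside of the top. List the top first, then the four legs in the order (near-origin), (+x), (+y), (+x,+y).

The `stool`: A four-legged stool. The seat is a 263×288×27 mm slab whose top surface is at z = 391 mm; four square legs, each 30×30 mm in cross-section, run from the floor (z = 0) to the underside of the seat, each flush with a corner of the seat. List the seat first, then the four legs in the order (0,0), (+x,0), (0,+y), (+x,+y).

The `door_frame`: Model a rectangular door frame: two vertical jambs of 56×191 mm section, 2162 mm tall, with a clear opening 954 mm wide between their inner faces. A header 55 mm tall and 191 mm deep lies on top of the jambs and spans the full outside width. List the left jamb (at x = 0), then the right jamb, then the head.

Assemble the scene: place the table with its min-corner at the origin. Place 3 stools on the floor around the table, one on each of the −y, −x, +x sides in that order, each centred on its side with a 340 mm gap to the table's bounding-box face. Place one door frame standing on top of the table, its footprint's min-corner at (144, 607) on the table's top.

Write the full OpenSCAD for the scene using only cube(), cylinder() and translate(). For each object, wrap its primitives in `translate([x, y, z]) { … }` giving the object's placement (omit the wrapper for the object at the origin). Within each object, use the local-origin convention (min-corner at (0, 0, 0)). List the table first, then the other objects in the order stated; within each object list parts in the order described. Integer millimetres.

translate([0, 0, 682]) cube([1333, 954, 39]);
translate([36, 36, 0]) cube([56, 56, 682]);
translate([1241, 36, 0]) cube([56, 56, 682]);
translate([36, 862, 0]) cube([56, 56, 682]);
translate([1241, 862, 0]) cube([56, 56, 682]);
translate([535, -628, 0]) {
  translate([0, 0, 364]) cube([263, 288, 27]);
  cube([30, 30, 364]);
  translate([233, 0, 0]) cube([30, 30, 364]);
  translate([0, 258, 0]) cube([30, 30, 364]);
  translate([233, 258, 0]) cube([30, 30, 364]);
}
translate([-603, 333, 0]) {
  translate([0, 0, 364]) cube([263, 288, 27]);
  cube([30, 30, 364]);
  translate([233, 0, 0]) cube([30, 30, 364]);
  translate([0, 258, 0]) cube([30, 30, 364]);
  translate([233, 258, 0]) cube([30, 30, 364]);
}
translate([1673, 333, 0]) {
  translate([0, 0, 364]) cube([263, 288, 27]);
  cube([30, 30, 364]);
  translate([233, 0, 0]) cube([30, 30, 364]);
  translate([0, 258, 0]) cube([30, 30, 364]);
  translate([233, 258, 0]) cube([30, 30, 364]);
}
translate([144, 607, 721]) {
  cube([56, 191, 2162]);
  translate([1010, 0, 0]) cube([56, 191, 2162]);
  translate([0, 0, 2162]) cube([1066, 191, 55]);
}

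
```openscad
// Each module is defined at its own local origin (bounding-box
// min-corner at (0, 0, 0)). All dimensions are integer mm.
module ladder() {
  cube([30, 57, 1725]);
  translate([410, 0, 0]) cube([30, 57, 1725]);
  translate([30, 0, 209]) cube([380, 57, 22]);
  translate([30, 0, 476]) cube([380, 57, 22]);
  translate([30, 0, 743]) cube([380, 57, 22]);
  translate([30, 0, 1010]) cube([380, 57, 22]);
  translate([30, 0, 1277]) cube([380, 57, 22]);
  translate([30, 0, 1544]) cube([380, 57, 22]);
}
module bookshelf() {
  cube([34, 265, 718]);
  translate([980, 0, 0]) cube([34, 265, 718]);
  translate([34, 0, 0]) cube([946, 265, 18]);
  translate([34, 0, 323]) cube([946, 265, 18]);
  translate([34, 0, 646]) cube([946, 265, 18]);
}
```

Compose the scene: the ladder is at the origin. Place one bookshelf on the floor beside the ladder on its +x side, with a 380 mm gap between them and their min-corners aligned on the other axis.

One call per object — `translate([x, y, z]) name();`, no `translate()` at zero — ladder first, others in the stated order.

ladder();
translate([820, 0, 0]) bookshelf();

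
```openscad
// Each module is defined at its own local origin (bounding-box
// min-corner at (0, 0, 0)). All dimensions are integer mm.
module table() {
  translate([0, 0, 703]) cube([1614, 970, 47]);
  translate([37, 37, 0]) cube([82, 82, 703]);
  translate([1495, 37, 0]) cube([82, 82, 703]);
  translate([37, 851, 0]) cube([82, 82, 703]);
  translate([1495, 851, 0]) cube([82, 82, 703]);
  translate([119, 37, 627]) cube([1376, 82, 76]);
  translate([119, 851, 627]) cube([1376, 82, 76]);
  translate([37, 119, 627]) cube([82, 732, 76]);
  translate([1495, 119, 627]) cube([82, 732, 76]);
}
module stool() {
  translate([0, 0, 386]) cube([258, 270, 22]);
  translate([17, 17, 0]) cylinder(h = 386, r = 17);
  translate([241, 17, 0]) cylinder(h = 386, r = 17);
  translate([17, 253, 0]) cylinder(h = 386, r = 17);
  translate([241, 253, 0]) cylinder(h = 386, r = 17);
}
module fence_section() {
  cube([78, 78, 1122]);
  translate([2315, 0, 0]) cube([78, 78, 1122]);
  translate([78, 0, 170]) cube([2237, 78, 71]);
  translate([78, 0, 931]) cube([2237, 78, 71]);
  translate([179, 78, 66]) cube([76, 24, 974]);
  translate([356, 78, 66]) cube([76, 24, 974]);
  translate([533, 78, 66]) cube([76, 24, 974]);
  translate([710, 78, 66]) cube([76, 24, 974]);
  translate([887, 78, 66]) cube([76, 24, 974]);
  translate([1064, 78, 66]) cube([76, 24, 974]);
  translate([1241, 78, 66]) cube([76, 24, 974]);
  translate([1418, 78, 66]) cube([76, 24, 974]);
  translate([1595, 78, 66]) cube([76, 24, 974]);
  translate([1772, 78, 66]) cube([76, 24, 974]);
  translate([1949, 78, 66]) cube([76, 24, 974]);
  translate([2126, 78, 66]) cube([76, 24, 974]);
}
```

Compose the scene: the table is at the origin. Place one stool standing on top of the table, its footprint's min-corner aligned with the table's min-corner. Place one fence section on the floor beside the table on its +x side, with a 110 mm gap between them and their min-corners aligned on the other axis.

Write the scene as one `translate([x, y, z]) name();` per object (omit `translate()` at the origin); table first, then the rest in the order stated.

table();
translate([0, 0, 750]) stool();
translate([1724, 0, 0]) fence_section();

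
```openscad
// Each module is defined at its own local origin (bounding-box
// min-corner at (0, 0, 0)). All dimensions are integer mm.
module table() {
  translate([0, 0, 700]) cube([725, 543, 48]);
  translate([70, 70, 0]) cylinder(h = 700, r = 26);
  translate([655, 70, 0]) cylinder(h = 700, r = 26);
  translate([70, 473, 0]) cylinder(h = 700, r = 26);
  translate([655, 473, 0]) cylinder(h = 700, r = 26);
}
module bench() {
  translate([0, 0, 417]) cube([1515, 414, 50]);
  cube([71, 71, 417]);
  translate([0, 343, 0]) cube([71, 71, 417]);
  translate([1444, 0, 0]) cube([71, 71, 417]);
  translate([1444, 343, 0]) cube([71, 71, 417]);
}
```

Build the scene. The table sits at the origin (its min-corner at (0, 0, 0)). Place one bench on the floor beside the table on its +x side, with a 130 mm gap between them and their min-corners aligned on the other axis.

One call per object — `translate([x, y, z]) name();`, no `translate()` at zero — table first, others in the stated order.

table();
translate([855, 0, 0]) bench();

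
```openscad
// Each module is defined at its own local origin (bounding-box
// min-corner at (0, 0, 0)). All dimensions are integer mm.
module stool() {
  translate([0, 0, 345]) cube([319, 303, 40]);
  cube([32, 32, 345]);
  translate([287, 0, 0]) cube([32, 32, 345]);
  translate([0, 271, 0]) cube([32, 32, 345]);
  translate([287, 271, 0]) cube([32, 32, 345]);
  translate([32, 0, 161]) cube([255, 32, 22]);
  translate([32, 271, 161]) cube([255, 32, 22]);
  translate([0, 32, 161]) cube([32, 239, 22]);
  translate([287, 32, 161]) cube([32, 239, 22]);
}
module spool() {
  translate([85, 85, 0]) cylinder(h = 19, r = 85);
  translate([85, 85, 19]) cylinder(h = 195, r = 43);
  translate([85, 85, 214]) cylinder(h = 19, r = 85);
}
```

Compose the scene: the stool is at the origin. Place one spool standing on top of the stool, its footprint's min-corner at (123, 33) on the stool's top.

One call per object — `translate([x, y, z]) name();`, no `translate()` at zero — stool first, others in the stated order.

stool();
translate([123, 33, 385]) spool();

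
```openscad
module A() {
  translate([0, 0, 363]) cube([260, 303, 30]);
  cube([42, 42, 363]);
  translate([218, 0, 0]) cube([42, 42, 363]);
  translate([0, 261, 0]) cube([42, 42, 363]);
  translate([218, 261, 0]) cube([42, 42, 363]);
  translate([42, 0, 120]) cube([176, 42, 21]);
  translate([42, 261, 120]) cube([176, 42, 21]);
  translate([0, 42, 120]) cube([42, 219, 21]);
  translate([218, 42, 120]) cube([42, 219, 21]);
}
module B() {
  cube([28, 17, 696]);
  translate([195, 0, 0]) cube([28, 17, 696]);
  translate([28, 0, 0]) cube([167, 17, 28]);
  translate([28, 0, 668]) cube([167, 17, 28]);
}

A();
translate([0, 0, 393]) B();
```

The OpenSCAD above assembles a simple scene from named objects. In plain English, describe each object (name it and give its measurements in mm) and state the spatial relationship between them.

A is a simple wooden stool: a rectangular seat 260 mm (x) by 303 mm (y), 30 mm thick, top face at z = 393 mm, on four square legs, each 42×42 mm in cross-section. The legs rest on z = 0, each flush with a corner of the seat. Four stretchers, 42 mm wide and 21 mm tall, connect adjacent legs with their undersides at z = 120 mm, each running between the inner faces of the legs it joins and aligned with the legs' outer faces on the other axis.

B is a rectangular picture frame lying in the x–z plane (depth along y). The opening is 167 mm wide (x) by 640 mm tall (z), surrounded by a border 28 mm wide on all four sides. The frame is 17 mm deep and is made of two full-height vertical stiles with two horizontal rails fitted between them.

The picture frame is on top of the stool.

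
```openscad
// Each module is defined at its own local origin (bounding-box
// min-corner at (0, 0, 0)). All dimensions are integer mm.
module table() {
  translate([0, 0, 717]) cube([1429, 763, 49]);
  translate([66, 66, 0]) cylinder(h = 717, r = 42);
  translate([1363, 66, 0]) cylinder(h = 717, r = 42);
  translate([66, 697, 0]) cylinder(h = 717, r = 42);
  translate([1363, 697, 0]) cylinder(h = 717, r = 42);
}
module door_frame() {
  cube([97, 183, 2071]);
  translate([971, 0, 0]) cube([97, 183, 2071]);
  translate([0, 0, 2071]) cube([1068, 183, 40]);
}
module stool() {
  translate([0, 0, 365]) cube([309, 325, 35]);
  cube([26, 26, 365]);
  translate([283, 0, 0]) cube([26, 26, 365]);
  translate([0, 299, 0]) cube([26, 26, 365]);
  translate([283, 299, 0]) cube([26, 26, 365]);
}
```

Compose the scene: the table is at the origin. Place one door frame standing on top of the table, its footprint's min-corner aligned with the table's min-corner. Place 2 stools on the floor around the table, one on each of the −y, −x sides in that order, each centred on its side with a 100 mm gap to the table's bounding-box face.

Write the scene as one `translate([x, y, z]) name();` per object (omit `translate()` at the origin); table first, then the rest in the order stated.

table();
translate([0, 0, 766]) door_frame();
translate([560, -425, 0]) stool();
translate([-409, 219, 0]) stool();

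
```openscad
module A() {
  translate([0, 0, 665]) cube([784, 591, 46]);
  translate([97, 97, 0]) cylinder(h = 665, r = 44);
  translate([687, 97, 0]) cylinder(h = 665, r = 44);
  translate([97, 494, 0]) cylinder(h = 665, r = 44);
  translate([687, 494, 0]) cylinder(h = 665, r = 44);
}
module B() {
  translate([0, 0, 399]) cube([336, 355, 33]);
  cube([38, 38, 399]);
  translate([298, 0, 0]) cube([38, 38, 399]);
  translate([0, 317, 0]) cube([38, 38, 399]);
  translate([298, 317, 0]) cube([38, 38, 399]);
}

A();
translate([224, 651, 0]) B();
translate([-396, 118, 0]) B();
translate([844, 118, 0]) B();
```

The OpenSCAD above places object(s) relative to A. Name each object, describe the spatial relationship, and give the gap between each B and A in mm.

A is a table. B is a stool. Three stools sit around the table at the +y, −x, +x sides. The gap between each stool and the table is 60 mm.

Each stool's nearest face is 60 mm from the table's bounding box.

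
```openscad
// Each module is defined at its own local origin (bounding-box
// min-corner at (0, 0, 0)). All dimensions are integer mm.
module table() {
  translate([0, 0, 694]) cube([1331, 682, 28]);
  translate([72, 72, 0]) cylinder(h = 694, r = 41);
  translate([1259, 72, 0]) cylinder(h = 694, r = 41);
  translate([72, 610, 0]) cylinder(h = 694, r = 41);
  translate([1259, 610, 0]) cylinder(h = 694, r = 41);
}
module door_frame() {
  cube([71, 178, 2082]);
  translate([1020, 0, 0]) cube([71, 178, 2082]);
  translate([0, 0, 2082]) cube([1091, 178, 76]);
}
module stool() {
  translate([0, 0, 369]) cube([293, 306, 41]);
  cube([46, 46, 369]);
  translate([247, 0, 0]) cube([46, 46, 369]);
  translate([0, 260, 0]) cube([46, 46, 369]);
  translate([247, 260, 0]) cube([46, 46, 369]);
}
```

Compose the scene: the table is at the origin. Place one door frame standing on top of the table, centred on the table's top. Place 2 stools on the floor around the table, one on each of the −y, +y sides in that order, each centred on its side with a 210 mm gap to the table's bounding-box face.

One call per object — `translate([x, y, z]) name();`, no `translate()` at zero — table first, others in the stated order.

table();
translate([120, 252, 722]) door_frame();
translate([519, -516, 0]) stool();
translate([519, 892, 0]) stool();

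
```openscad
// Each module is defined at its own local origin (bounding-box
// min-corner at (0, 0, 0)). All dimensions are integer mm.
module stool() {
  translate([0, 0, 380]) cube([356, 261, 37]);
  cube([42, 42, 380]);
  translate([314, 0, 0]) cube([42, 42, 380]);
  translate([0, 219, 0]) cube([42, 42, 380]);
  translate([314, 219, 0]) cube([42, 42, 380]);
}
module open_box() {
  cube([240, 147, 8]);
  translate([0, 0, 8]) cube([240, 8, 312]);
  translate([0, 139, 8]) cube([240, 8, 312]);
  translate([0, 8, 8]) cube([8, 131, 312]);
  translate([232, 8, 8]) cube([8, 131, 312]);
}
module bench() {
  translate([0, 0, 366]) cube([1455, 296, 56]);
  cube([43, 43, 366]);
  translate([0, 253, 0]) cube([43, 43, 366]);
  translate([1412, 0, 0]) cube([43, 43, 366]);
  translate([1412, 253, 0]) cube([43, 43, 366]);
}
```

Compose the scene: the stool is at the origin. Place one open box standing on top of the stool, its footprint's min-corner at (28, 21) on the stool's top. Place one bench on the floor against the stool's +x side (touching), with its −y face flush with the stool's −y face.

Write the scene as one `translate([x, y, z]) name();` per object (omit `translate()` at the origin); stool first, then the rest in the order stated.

stool();
translate([28, 21, 417]) open_box();
translate([356, 0, 0]) bench();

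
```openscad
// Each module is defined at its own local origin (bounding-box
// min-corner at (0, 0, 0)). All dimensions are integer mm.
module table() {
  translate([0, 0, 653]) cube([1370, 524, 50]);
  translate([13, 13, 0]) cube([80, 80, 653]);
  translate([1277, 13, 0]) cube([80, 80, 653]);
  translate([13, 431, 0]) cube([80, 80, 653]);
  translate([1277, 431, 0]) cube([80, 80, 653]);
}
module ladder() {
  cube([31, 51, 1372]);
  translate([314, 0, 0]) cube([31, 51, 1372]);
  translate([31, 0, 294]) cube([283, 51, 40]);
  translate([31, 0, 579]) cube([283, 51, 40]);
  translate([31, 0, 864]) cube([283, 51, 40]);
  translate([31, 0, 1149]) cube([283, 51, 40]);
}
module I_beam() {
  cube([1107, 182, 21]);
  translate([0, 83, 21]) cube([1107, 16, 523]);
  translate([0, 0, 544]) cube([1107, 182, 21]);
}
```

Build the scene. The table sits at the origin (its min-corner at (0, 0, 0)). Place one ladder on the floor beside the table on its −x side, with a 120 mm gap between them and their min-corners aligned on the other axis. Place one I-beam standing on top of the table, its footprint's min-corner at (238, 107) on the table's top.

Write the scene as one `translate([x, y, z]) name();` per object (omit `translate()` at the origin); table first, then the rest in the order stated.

table();
translate([-465, 0, 0]) ladder();
translate([238, 107, 703]) I_beam();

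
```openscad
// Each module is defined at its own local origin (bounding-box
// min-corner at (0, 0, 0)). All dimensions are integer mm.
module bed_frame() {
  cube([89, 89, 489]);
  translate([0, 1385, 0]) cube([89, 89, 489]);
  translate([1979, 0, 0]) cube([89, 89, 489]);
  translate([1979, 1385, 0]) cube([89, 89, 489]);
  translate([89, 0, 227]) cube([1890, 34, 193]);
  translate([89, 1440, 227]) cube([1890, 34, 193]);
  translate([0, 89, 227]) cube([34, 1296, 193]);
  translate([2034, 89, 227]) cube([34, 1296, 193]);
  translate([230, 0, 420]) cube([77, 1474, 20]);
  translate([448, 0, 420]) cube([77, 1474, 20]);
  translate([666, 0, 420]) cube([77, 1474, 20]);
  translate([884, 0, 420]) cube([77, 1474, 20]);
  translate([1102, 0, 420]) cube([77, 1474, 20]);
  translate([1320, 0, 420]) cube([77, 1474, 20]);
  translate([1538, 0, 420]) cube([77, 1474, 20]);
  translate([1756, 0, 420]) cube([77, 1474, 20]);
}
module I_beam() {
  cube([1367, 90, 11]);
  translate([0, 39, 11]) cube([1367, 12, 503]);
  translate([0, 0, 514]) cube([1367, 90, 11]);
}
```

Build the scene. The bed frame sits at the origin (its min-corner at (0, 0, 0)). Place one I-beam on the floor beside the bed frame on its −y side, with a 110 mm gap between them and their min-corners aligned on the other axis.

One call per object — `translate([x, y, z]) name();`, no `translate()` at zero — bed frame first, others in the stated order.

bed_frame();
translate([0, -200, 0]) I_beam();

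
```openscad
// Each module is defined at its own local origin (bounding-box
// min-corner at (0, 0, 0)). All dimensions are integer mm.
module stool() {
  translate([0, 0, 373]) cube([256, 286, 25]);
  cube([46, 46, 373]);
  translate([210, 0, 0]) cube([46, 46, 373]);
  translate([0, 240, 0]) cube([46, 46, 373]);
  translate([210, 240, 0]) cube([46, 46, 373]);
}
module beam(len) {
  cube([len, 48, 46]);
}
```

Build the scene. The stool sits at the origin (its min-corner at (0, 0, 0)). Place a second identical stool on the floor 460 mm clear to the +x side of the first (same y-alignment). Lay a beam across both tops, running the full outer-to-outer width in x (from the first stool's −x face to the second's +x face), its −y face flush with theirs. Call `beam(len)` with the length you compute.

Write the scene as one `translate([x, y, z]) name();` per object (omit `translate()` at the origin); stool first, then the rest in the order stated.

stool();
translate([716, 0, 0]) stool();
translate([0, 0, 398]) beam(972);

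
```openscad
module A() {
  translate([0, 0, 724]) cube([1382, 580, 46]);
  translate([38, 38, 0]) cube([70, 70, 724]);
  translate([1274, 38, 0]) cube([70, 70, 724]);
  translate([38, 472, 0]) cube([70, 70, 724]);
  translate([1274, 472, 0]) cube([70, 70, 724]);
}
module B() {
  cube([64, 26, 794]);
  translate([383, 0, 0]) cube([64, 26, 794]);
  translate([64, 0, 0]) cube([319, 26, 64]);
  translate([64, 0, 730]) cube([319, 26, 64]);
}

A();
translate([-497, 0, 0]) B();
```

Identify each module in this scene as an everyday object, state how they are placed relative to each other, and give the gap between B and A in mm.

A is a table. B is a picture frame. The picture frame is on the floor beside the table on its −x side. The gap between the picture frame and the table is 50 mm.

The picture frame's nearest face is 50 mm from the table's −x face.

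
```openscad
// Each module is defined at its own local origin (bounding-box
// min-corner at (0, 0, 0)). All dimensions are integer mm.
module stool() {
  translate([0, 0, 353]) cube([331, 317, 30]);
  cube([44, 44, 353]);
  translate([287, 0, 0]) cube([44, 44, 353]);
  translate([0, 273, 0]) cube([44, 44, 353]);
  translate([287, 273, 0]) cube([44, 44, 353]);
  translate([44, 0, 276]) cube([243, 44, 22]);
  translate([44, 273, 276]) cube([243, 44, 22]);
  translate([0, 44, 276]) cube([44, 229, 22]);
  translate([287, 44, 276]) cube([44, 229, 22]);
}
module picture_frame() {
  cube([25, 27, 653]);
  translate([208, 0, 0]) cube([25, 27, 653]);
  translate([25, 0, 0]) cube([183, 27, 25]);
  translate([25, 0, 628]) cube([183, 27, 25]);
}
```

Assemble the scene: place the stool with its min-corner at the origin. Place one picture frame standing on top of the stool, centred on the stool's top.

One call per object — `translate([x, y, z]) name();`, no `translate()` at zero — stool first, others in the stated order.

stool();
translate([49, 145, 383]) picture_frame();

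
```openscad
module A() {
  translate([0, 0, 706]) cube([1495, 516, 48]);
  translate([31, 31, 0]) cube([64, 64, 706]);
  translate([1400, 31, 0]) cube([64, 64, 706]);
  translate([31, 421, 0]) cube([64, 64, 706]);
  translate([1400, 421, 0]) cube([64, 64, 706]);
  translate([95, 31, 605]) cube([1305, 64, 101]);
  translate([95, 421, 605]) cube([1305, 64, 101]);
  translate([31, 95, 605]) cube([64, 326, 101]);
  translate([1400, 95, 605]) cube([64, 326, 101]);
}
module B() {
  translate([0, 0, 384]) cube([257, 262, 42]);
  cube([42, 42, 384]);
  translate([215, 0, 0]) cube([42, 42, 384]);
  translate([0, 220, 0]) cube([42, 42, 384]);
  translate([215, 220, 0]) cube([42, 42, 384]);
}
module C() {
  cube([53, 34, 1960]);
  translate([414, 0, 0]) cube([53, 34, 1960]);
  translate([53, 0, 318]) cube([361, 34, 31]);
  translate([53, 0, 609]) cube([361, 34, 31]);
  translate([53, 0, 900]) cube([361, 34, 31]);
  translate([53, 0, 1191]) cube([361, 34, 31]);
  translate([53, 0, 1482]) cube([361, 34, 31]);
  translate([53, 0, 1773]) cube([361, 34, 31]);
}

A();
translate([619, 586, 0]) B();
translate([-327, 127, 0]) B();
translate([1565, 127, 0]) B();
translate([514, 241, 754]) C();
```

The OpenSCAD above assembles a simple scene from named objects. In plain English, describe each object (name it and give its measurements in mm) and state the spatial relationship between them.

A is a table with a 1495×516 mm rectangular top, 48 mm thick, top surface at z = 754 mm, supported by four 64×64 mm square legs, each inset 31 mm from the nearest pair of top edges, running from the floor. Four apron rails, 64 mm thick and 101 mm tall, run between adjacent legs with their top edges flush with the underside of the top and their outer faces flush with the legs' outer faces.

B is a simple wooden stool: a rectangular seat 257 mm (x) by 262 mm (y), 42 mm thick, top face at z = 426 mm, on four square legs, each 42×42 mm in cross-section. The legs rest on z = 0, each flush with a corner of the seat.

C is a wooden ladder with two side rails of 53×34 mm section and 1960 mm height, set 467 mm apart overall. Between them run 6 rectangular rungs (34 mm deep, 31 mm thick), front faces flush with the rails' −y face. The bottom of the first rung is 318 mm above the floor and each subsequent rung is 291 mm higher than the one below.

Three stools sit around the table at the +y, −x, +x sides. The ladder is on top of the table, centred.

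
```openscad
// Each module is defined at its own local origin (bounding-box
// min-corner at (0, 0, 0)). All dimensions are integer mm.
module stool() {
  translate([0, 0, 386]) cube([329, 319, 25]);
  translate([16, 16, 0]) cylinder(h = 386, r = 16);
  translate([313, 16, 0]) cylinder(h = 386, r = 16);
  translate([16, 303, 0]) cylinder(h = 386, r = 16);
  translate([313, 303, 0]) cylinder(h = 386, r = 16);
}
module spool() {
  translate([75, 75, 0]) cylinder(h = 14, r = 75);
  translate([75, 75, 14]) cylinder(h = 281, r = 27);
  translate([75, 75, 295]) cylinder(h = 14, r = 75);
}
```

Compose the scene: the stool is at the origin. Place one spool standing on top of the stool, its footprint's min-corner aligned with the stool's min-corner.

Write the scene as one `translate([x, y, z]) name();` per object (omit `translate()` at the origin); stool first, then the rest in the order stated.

stool();
translate([0, 0, 411]) spool();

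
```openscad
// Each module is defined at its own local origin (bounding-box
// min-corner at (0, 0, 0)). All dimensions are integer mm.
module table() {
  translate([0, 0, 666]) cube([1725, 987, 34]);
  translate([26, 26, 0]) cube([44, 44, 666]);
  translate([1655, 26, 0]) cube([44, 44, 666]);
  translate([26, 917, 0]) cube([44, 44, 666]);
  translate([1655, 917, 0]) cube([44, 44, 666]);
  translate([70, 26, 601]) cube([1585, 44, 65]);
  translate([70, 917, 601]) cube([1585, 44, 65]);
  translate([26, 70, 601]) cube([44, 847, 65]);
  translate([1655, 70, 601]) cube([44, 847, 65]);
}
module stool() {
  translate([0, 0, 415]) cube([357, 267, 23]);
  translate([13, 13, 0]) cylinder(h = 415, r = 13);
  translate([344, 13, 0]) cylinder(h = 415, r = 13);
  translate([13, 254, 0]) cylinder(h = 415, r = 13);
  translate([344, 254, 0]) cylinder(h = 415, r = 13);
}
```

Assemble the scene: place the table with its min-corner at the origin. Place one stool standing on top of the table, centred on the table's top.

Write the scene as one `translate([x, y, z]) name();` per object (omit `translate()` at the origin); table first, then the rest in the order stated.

table();
translate([684, 360, 700]) stool();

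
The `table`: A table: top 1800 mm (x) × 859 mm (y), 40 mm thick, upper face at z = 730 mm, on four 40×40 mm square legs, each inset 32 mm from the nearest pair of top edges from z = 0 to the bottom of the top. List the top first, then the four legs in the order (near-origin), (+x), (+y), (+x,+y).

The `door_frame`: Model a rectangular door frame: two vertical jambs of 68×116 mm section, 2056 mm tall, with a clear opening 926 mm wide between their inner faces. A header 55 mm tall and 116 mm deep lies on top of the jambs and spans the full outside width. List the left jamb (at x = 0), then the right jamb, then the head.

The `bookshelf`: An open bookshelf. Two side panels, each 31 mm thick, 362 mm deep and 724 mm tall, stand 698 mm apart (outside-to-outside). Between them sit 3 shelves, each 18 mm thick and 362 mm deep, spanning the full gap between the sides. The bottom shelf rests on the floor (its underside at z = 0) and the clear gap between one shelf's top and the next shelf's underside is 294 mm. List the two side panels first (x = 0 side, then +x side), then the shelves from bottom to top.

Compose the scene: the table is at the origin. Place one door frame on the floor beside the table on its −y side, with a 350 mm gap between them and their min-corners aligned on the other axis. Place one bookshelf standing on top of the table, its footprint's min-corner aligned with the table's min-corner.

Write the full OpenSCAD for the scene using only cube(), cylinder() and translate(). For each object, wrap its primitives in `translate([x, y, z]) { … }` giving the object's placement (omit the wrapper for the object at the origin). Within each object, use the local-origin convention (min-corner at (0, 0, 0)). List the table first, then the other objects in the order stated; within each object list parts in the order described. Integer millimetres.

translate([0, 0, 690]) cube([1800, 859, 40]);
translate([32, 32, 0]) cube([40, 40, 690]);
translate([1728, 32, 0]) cube([40, 40, 690]);
translate([32, 787, 0]) cube([40, 40, 690]);
translate([1728, 787, 0]) cube([40, 40, 690]);
translate([0, -466, 0]) {
  cube([68, 116, 2056]);
  translate([994, 0, 0]) cube([68, 116, 2056]);
  translate([0, 0, 2056]) cube([1062, 116, 55]);
}
translate([0, 0, 730]) {
  cube([31, 362, 724]);
  translate([667, 0, 0]) cube([31, 362, 724]);
  translate([31, 0, 0]) cube([636, 362, 18]);
  translate([31, 0, 312]) cube([636, 362, 18]);
  translate([31, 0, 624]) cube([636, 362, 18]);
}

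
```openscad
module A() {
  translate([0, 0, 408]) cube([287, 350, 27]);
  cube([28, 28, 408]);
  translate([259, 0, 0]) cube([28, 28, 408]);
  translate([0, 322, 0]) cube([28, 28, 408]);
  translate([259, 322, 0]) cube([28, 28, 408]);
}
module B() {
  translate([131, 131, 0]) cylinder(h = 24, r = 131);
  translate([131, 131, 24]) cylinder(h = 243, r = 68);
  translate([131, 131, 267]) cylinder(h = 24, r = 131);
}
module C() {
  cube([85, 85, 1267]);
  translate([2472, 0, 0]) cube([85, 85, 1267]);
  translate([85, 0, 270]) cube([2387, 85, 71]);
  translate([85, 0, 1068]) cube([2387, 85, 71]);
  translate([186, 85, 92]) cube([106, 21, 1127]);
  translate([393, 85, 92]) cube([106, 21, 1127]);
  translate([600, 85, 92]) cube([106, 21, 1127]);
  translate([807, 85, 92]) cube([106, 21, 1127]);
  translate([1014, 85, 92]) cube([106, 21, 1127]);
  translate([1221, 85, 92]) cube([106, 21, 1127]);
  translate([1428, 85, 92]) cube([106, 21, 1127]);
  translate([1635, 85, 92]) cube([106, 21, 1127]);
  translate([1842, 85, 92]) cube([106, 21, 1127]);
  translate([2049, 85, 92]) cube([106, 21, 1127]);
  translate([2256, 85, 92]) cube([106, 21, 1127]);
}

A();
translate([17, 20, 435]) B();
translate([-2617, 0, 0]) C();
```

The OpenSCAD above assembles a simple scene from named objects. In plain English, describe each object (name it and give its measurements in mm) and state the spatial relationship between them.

A is a four-legged stool. The seat is 287×350 mm, 27 mm thick, top at z = 435 mm. It stands on four square legs, each 28×28 mm in cross-section, from z = 0 to the seat underside, each flush with a corner of the seat.

B is a spool: two coaxial disc flanges of radius 131 mm and thickness 24 mm, joined by a core cylinder of radius 68 mm and height 243 mm. The lower flange rests on z = 0 and the three cylinders share a vertical axis.

C is a fence section. Two 85×85 mm posts, 1267 mm tall, stand on the floor with a clear span of 2387 mm between their inner faces. Two horizontal rails of 85×71 mm section span the gap between the posts with their undersides at z = 270 mm and z = 1068 mm, flush with the posts' −y face. 11 pickets, each 106 mm wide, 21 mm thick and 1127 mm tall, are fixed to the +y face of the rails with their bottoms at z = 92 mm, evenly spaced across the span with equal gaps (rounded down to the nearest mm) at the −x end and between each pair — any rounding remainder accumulates at the +x end.

The spool is on top of the stool. The fence section is on the floor beside the stool on its −x side.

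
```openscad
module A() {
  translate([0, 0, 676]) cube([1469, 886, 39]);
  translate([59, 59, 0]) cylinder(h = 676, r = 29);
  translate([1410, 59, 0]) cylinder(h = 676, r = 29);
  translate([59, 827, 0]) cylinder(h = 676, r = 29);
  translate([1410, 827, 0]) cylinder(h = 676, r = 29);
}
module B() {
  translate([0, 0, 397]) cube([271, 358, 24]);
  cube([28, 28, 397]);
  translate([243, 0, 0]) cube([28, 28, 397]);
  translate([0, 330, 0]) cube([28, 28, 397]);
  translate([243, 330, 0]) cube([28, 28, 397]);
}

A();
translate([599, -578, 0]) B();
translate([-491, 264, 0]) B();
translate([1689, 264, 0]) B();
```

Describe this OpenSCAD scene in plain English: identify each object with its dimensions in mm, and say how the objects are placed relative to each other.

A is a table: top 1469 mm (x) × 886 mm (y), 39 mm thick, upper face at z = 715 mm, on four round legs of 58 mm diameter, each leg's bounding box inset 30 mm from the nearest pair of top edges, running from z = 0 to the bottom of the top.

B is a four-legged stool. The seat is 271×358 mm, 24 mm thick, top at z = 421 mm. It stands on four square legs, each 28×28 mm in cross-section, from z = 0 to the seat underside, each flush with a corner of the seat.

Three stools sit around the table at the −y, −x, +x sides.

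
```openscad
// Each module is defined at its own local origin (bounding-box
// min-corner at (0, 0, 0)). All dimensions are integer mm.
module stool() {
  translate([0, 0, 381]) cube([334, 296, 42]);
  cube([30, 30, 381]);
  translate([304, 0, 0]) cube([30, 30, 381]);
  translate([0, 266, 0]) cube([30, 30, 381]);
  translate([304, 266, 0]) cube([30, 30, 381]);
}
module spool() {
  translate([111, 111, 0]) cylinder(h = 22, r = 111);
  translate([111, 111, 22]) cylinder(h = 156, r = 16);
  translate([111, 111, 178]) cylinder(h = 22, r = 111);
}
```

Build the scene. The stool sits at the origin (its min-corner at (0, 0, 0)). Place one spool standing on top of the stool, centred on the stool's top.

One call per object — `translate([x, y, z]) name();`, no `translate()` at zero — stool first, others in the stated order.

stool();
translate([56, 37, 423]) spool();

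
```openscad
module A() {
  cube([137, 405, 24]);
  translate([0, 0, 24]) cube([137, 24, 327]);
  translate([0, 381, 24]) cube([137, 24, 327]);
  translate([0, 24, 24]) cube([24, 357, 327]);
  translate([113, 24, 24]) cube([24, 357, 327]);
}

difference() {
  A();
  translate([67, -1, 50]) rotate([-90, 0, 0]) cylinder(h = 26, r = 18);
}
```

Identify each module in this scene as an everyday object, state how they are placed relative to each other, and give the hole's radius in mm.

A is an open box. The open box has a circular hole through its front wall. The hole's radius is 18 mm.

The subtracted cylinder has r = 18 mm.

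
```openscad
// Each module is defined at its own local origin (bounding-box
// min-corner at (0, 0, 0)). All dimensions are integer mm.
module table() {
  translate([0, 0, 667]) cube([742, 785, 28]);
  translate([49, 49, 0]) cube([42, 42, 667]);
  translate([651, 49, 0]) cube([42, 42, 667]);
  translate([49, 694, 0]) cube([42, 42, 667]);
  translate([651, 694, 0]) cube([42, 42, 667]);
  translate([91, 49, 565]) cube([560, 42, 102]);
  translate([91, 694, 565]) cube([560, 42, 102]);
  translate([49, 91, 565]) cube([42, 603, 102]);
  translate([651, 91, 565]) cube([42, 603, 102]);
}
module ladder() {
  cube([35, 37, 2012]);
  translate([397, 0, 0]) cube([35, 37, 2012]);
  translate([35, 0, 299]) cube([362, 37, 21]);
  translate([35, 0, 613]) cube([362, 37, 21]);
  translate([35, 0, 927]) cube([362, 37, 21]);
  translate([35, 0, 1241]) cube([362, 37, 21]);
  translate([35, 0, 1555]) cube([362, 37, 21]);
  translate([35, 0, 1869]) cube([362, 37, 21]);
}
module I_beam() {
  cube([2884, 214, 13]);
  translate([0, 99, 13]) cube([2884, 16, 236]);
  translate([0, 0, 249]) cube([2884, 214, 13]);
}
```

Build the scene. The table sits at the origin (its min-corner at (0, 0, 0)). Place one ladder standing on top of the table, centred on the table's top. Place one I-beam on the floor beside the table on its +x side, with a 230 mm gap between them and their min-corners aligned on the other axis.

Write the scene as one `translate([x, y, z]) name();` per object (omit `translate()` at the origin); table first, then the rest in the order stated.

table();
translate([155, 374, 695]) ladder();
translate([972, 0, 0]) I_beam();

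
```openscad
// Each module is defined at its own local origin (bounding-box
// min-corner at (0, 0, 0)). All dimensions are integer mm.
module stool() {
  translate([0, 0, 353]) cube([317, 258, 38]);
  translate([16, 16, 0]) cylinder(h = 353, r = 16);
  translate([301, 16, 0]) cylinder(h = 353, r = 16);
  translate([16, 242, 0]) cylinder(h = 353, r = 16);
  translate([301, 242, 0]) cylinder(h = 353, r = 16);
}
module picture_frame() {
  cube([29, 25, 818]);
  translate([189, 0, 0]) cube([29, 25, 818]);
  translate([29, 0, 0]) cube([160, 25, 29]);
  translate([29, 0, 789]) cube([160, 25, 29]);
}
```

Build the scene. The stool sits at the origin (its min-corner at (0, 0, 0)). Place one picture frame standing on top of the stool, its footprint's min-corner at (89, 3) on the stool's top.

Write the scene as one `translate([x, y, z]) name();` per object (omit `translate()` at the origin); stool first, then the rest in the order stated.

stool();
translate([89, 3, 391]) picture_frame();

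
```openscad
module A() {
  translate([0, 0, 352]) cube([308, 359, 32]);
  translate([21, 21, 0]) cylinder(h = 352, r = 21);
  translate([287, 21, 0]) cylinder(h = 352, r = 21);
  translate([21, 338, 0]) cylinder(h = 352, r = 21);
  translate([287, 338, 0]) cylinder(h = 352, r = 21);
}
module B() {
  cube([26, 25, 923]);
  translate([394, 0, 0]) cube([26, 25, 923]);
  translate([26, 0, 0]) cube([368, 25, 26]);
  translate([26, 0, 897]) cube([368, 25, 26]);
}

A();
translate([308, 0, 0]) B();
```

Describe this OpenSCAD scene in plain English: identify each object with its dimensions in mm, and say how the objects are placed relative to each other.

A is a four-legged stool. The seat is 308×359 mm, 32 mm thick, top at z = 384 mm. It stands on four round legs, each 42 mm in diameter, from z = 0 to the seat underside, each leg's axis is inset half a diameter from the nearest pair of seat edges (so the leg's bounding box is flush with the corner).

B is a rectangular picture frame lying in the x–z plane (depth along y). The opening is 368 mm wide (x) by 871 mm tall (z), surrounded by a border 26 mm wide on all four sides. The frame is 25 mm deep and is made of two full-height vertical stiles with two horizontal rails fitted between them.

The picture frame is against the stool's +x side, with their −y faces flush.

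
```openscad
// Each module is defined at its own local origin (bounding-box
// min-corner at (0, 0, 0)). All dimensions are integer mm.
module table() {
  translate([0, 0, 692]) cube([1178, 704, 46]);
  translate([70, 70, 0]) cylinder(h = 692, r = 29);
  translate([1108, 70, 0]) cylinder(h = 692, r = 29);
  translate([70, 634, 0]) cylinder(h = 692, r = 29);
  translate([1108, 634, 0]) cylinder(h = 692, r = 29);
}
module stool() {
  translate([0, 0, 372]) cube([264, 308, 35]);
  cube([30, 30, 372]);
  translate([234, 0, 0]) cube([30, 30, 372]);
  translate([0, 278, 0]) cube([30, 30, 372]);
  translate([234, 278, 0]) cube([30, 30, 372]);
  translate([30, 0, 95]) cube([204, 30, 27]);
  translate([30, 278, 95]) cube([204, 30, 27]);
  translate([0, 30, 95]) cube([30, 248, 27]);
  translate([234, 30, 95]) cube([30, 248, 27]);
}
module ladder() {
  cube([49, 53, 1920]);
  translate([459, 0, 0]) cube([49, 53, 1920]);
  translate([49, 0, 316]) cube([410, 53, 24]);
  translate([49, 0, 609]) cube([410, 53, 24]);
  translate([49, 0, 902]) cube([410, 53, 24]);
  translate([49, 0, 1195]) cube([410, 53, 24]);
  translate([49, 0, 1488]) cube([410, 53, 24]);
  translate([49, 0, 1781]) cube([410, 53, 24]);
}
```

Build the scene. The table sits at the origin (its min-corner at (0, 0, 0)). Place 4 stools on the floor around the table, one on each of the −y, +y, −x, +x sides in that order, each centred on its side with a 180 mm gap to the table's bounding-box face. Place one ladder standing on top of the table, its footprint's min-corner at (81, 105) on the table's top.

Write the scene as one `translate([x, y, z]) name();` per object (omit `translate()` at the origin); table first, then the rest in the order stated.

table();
translate([457, -488, 0]) stool();
translate([457, 884, 0]) stool();
translate([-444, 198, 0]) stool();
translate([1358, 198, 0]) stool();
translate([81, 105, 738]) ladder();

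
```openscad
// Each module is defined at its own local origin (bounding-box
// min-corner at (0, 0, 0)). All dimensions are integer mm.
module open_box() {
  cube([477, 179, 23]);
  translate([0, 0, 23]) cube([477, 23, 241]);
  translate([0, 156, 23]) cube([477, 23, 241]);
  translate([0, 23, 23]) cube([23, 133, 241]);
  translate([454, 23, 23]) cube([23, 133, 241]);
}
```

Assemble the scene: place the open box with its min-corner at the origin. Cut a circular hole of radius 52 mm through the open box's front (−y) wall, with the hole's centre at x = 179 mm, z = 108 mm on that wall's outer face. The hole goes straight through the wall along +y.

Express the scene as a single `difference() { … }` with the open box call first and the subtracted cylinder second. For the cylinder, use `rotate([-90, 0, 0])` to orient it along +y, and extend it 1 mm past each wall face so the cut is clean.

difference() {
  open_box();
  translate([179, -1, 108]) rotate([-90, 0, 0]) cylinder(h = 25, r = 52);
}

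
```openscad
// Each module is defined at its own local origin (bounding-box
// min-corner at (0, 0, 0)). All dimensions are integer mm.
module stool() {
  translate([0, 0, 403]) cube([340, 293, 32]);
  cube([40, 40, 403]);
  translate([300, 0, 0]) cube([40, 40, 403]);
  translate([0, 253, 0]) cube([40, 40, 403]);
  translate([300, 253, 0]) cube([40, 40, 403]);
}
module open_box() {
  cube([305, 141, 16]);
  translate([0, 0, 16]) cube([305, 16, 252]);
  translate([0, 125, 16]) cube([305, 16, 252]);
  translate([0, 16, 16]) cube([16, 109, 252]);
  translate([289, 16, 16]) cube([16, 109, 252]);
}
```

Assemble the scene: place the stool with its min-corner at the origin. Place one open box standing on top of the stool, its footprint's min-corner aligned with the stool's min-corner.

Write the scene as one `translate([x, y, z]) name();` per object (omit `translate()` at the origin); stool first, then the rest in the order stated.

stool();
translate([0, 0, 435]) open_box();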